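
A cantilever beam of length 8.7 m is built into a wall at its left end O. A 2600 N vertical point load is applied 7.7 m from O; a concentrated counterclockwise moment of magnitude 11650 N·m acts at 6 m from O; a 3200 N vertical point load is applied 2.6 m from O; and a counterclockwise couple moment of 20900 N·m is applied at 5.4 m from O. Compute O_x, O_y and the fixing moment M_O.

ΣF_x = 0: O_x = 0.
ΣF_y = 0: O_y − 2600 − 3200 = 0 → O_y = 5800 N.
ΣM about O: M_O − 2600·7.7 + 11650 − 3200·2.6 + 20900 = 0 → M_O = -4210 N·m.

O_x = 0, O_y = 5800 N, M_O = -4210 N·m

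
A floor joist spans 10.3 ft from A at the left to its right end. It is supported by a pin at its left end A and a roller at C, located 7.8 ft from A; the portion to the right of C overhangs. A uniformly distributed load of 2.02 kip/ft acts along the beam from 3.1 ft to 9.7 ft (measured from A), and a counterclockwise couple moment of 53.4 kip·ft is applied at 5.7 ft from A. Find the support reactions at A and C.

A_x = 0, A_y = 9.239 kip, C_y = 4.093 kip

Resultant of the distributed load: 2.02 × 6.6 = 13.332 kip at 6.4 ft from A.
Taking moments about A: C_y·7.8 − (2.02·6.6)·6.4 + 53.4 = 0 → C_y = 31.9248/7.8 = 4.09292 ≈ 4.093 kip.
ΣF_y = 0: A_y + 4.09292 − 2.02·6.6 = 0 → A_y = 9.239 kip.
ΣF_x = 0: no horizontal applied forces, so A_x = 0.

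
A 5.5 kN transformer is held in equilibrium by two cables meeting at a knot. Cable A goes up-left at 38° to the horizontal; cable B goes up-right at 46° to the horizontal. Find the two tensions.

T_A = 3.842 kN, T_B = 4.358 kN

ΣF_x = 0: −T_A·cos38° + T_B·cos46° = 0 → T_B = 1.13439·T_A.
ΣF_y = 0: T_A·sin38° + T_B·sin46° = 5.5.
Substitute: T_A·(0.615661 + 1.13439·0.71934) = 5.5 → T_A = 3.84166 ≈ 3.842 kN.
Then T_B = 1.13439 × 3.84166 = 4.358 kN.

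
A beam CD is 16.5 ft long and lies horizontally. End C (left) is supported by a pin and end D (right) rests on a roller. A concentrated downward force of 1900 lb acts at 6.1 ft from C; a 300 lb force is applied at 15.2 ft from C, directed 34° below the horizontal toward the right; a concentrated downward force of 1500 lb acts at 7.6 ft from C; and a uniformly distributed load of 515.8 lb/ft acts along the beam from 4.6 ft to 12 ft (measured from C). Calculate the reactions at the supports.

Resultant of the distributed load: 515.8 × 7.4 = 3816.92 lb at 8.3 ft from C.
Moments about C: D_y·16.5 − 1900·6.1 − 300·sin34°·15.2 − 1500·7.6 − (515.8·7.4)·8.3 = 0 → D_y = 57220.4/16.5 = 3467.9 ≈ 3468 lb.
ΣF_y = 0: C_y + 3467.9 − 1900 − 300·sin34° − 1500 − 515.8·7.4 = 0 → C_y = 3917 lb.
ΣF_x = 0: C_x + 300·cos34° = 0 → C_x = -248.7 lb.

C_x = -248.7 lb, C_y = 3917 lb, D_y = 3468 lb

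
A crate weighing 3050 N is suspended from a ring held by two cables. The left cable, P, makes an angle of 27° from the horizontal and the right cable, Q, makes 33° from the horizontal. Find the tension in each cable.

T_P = 2954 N, T_Q = 3138 N

ΣF_x = 0: −T_P·cos27° + T_Q·cos33° = 0 → T_Q = 1.0624·T_P.
ΣF_y = 0: T_P·sin27° + T_Q·sin33° = 3050.
Substitute: T_P·(0.45399 + 1.0624·0.544639) = 3050 → T_P = 2953.67 ≈ 2954 N.
Then T_Q = 1.0624 × 2953.67 = 3138 N.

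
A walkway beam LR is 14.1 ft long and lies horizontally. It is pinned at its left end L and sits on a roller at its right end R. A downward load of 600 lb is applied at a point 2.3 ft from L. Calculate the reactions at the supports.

ΣM about L: R_y·14.1 − 600·2.3 = 0 → R_y = 1380/14.1 = 97.8723 ≈ 97.87 lb.
ΣF_y = 0: L_y + 97.8723 − 600 = 0 → L_y = 502.1 lb.
ΣF_x = 0: no horizontal applied forces, so L_x = 0.

L_x = 0, L_y = 502.1 lb, R_y = 97.87 lb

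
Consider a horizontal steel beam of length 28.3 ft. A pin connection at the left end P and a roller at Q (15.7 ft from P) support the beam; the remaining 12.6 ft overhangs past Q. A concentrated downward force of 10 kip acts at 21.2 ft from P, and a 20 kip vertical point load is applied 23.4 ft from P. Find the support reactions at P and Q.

P_x = 0, P_y = -13.31 kip, Q_y = 43.31 kip

Moments about P: Q_y·15.7 − 10·21.2 − 20·23.4 = 0 → Q_y = 680/15.7 = 43.3121 ≈ 43.31 kip.
ΣF_y = 0: P_y + 43.3121 − 10 − 20 = 0 → P_y = -13.31 kip.
ΣF_x = 0: no horizontal applied forces, so P_x = 0.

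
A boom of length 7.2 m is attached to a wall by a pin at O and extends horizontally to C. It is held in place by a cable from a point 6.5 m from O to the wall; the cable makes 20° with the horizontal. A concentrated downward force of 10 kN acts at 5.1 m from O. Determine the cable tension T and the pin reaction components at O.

ΣM about O: T·sin20°·6.5 − 10·5.1 = 0 → T = 51/(6.5·0.34202) = 22.9406 ≈ 22.94 kN.
ΣF_x = 0: O_x − T·cos20° = 0 → O_x = 22.9406 × 0.939693 = 21.56 kN.
ΣF_y = 0: O_y + T·sin20° − 10 = 0 → O_y = 10 − 22.9406 × 0.34202 = 2.154 kN.

T = 22.94 kN, O_x = 21.56 kN, O_y = 2.154 kN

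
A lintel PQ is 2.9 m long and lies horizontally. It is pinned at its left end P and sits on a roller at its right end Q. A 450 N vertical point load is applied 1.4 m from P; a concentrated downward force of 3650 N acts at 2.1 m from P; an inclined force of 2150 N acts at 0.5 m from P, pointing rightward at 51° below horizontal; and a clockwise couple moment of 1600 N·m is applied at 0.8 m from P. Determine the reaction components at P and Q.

P_x = -1353 N, P_y = 2071 N, Q_y = 3700 N

Moments about P: Q_y·2.9 − 450·1.4 − 3650·2.1 − 2150·sin51°·0.5 − 1600 = 0 → Q_y = 10730.4/2.9 = 3700.14 ≈ 3700 N.
ΣF_y = 0: P_y + 3700.14 − 450 − 3650 − 2150·sin51° = 0 → P_y = 2071 N.
ΣF_x = 0: P_x + 2150·cos51° = 0 → P_x = -1353 N.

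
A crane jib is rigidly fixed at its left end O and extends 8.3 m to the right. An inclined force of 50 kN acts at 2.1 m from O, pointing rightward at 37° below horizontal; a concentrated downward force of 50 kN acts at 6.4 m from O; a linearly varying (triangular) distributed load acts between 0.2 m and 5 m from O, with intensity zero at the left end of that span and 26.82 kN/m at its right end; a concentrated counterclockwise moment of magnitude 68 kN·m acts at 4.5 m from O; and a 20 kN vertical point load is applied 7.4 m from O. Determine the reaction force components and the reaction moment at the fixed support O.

Resultant of the triangular load: ½ × 26.82 × 4.8 = 64.368 kN, acting at 3.4 m from O (one-third of the span from the peak).
ΣF_x = 0: O_x + 50·cos37° = 0 → O_x = -39.93 kN.
ΣF_y = 0: O_y − 50·sin37° − 50 − ½·26.82·4.8 − 20 = 0 → O_y = 164.5 kN.
ΣM about O: M_O − 50·sin37°·2.1 − 50·6.4 − (½·26.82·4.8)·3.4 + 68 − 20·7.4 = 0 → M_O = 682.0 kN·m.

O_x = -39.93 kN, O_y = 164.5 kN, M_O = 682.0 kN·m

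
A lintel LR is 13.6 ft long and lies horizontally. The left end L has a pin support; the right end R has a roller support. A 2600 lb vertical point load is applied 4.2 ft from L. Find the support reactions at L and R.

L_x = 0, L_y = 1797 lb, R_y = 802.9 lb

ΣM about L: R_y·13.6 − 2600·4.2 = 0 → R_y = 10920/13.6 = 802.941 ≈ 802.9 lb.
ΣF_y = 0: L_y + 802.941 − 2600 = 0 → L_y = 1797 lb.
ΣF_x = 0: no horizontal applied forces, so L_x = 0.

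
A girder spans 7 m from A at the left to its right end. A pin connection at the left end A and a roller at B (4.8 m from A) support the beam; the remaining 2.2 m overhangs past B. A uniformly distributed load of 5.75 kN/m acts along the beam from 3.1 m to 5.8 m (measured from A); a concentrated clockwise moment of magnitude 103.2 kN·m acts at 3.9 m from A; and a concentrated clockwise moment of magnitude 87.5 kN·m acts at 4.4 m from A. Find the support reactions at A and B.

A_x = 0, A_y = -38.60 kN, B_y = 54.12 kN

Resultant of the distributed load: 5.75 × 2.7 = 15.525 kN at 4.45 m from A.
Taking moments about A: B_y·4.8 − (5.75·2.7)·4.45 − 103.2 − 87.5 = 0 → B_y = 259.78625/4.8 = 54.1221 ≈ 54.12 kN.
ΣF_y = 0: A_y + 54.1221 − 5.75·2.7 = 0 → A_y = -38.60 kN.
ΣF_x = 0: no horizontal applied forces, so A_x = 0.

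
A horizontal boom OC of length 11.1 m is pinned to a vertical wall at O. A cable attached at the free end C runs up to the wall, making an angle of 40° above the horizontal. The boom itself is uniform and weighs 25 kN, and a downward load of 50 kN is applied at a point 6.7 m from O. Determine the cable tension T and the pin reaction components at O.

ΣM about O: T·sin40°·11.1 − 25·5.55 − 50·6.7 = 0 → T = 473.75/(11.1·0.642788) = 66.3985 ≈ 66.40 kN.
ΣF_x = 0: O_x − T·cos40° = 0 → O_x = 66.3985 × 0.766044 = 50.86 kN.
ΣF_y = 0: O_y + T·sin40° − 25 − 50 = 0 → O_y = 75 − 66.3985 × 0.642788 = 32.32 kN.

T = 66.40 kN, O_x = 50.86 kN, O_y = 32.32 kN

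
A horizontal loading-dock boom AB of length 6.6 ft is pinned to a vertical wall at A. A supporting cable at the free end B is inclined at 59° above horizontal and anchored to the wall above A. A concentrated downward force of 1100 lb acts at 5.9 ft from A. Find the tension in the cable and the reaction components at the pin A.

ΣM about A: T·sin59°·6.6 − 1100·5.9 = 0 → T = 6490/(6.6·0.857167) = 1147.19 ≈ 1147 lb.
ΣF_x = 0: A_x − T·cos59° = 0 → A_x = 1147.19 × 0.515038 = 590.8 lb.
ΣF_y = 0: A_y + T·sin59° − 1100 = 0 → A_y = 1100 − 1147.19 × 0.857167 = 116.7 lb.

T = 1147 lb, A_x = 590.8 lb, A_y = 116.7 lb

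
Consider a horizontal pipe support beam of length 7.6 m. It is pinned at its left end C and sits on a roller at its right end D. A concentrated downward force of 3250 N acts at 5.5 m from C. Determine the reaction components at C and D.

C_x = 0, C_y = 898.0 N, D_y = 2352 N

Taking moments about C: D_y·7.6 − 3250·5.5 = 0 → D_y = 17875/7.6 = 2351.97 ≈ 2352 N.
ΣF_y = 0: C_y + 2351.97 − 3250 = 0 → C_y = 898.0 N.
ΣF_x = 0: no horizontal applied forces, so C_x = 0.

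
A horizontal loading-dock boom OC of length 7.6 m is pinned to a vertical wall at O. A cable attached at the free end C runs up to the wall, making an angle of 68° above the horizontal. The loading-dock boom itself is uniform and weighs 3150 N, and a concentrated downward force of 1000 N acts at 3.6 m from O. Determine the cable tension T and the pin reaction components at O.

ΣM about O: T·sin68°·7.6 − 3150·3.8 − 1000·3.6 = 0 → T = 15570/(7.6·0.927184) = 2209.58 ≈ 2210 N.
ΣF_x = 0: O_x − T·cos68° = 0 → O_x = 2209.58 × 0.374607 = 827.7 N.
ΣF_y = 0: O_y + T·sin68° − 3150 − 1000 = 0 → O_y = 4150 − 2209.58 × 0.927184 = 2101 N.

T = 2210 N, O_x = 827.7 N, O_y = 2101 N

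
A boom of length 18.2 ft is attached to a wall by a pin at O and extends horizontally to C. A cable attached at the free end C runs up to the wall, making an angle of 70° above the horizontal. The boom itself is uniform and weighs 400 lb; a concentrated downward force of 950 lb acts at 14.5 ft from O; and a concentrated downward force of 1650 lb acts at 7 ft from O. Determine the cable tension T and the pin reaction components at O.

T = 1694 lb, O_x = 579.3 lb, O_y = 1409 lb

ΣM about O: T·sin70°·18.2 − 400·9.1 − 950·14.5 − 1650·7 = 0 → T = 28965/(18.2·0.939693) = 1693.62 ≈ 1694 lb.
ΣF_x = 0: O_x − T·cos70° = 0 → O_x = 1693.62 × 0.34202 = 579.3 lb.
ΣF_y = 0: O_y + T·sin70° − 400 − 950 − 1650 = 0 → O_y = 3000 − 1693.62 × 0.939693 = 1409 lb.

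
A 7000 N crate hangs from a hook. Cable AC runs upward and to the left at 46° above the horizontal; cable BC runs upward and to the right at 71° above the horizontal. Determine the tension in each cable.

ΣF_x = 0: −T_AC·cos46° + T_BC·cos71° = 0 → T_BC = 2.13368·T_AC.
ΣF_y = 0: T_AC·sin46° + T_BC·sin71° = 7000.
Substitute: T_AC·(0.71934 + 2.13368·0.945519) = 7000 → T_AC = 2557.76 ≈ 2558 N.
Then T_BC = 2.13368 × 2557.76 = 5457 N.

T_AC = 2558 N, T_BC = 5457 N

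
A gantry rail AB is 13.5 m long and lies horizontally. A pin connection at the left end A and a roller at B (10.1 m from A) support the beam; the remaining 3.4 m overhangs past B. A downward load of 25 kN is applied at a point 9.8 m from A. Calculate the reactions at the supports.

A_x = 0, A_y = 0.7426 kN, B_y = 24.26 kN

Taking moments about A: B_y·10.1 − 25·9.8 = 0 → B_y = 245/10.1 = 24.2574 ≈ 24.26 kN.
ΣF_y = 0: A_y + 24.2574 − 25 = 0 → A_y = 0.7426 kN.
ΣF_x = 0: no horizontal applied forces, so A_x = 0.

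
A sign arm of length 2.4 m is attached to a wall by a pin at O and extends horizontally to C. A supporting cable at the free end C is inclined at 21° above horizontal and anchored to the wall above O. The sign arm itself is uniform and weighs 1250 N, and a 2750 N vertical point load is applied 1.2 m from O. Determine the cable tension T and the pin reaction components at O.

T = 5581 N, O_x = 5210 N, O_y = 2000 N

ΣM about O: T·sin21°·2.4 − 1250·1.2 − 2750·1.2 = 0 → T = 4800/(2.4·0.358368) = 5580.86 ≈ 5581 N.
ΣF_x = 0: O_x − T·cos21° = 0 → O_x = 5580.86 × 0.93358 = 5210 N.
ΣF_y = 0: O_y + T·sin21° − 1250 − 2750 = 0 → O_y = 4000 − 5580.86 × 0.358368 = 2000 N.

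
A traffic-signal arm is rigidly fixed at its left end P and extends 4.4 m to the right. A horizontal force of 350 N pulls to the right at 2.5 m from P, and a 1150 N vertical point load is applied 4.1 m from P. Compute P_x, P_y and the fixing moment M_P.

ΣF_x = 0: P_x + 350 = 0 → P_x = -350.0 N.
ΣF_y = 0: P_y − 1150 = 0 → P_y = 1150 N.
ΣM about P: M_P − 1150·4.1 = 0 → M_P = 4715 N·m.

P_x = -350.0 N, P_y = 1150 N, M_P = 4715 N·m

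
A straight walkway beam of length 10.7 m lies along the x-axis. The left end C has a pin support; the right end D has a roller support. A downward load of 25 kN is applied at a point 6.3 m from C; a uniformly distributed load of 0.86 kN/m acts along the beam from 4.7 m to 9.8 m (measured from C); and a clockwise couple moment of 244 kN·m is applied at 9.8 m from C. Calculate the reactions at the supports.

Resultant of the distributed load: 0.86 × 5.1 = 4.386 kN at 7.25 m from C.
Moments about C: D_y·10.7 − 25·6.3 − (0.86·5.1)·7.25 − 244 = 0 → D_y = 433.2985/10.7 = 40.4952 ≈ 40.50 kN.
ΣF_y = 0: C_y + 40.4952 − 25 − 0.86·5.1 = 0 → C_y = -11.11 kN.
ΣF_x = 0: no horizontal applied forces, so C_x = 0.

C_x = 0, C_y = -11.11 kN, D_y = 40.50 kN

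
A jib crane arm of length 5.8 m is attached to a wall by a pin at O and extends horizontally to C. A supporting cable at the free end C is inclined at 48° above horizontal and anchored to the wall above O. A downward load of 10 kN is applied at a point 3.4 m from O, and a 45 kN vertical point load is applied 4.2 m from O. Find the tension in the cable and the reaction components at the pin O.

ΣM about O: T·sin48°·5.8 − 10·3.4 − 45·4.2 = 0 → T = 223/(5.8·0.743145) = 51.7372 ≈ 51.74 kN.
ΣF_x = 0: O_x − T·cos48° = 0 → O_x = 51.7372 × 0.669131 = 34.62 kN.
ΣF_y = 0: O_y + T·sin48° − 10 − 45 = 0 → O_y = 55 − 51.7372 × 0.743145 = 16.55 kN.

T = 51.74 kN, O_x = 34.62 kN, O_y = 16.55 kN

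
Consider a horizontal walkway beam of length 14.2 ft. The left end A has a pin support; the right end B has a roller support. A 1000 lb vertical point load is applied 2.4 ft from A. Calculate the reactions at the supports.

A_x = 0, A_y = 831.0 lb, B_y = 169.0 lb

ΣM about A: B_y·14.2 − 1000·2.4 = 0 → B_y = 2400/14.2 = 169.014 ≈ 169.0 lb.
ΣF_y = 0: A_y + 169.014 − 1000 = 0 → A_y = 831.0 lb.
ΣF_x = 0: no horizontal applied forces, so A_x = 0.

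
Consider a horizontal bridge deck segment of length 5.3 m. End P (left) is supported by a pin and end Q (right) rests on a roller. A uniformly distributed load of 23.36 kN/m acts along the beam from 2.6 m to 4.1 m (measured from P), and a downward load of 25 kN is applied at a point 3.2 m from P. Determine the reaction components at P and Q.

Resultant of the distributed load: 23.36 × 1.5 = 35.04 kN at 3.35 m from P.
Moments about P: Q_y·5.3 − (23.36·1.5)·3.35 − 25·3.2 = 0 → Q_y = 197.384/5.3 = 37.2423 ≈ 37.24 kN.
ΣF_y = 0: P_y + 37.2423 − 23.36·1.5 − 25 = 0 → P_y = 22.80 kN.
ΣF_x = 0: no horizontal applied forces, so P_x = 0.

P_x = 0, P_y = 22.80 kN, Q_y = 37.24 kN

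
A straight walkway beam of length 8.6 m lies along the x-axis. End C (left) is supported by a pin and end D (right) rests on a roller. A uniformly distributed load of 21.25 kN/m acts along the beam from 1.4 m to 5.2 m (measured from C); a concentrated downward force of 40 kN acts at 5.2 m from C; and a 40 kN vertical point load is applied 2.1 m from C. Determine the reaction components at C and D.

C_x = 0, C_y = 95.81 kN, D_y = 64.94 kN

Resultant of the distributed load: 21.25 × 3.8 = 80.75 kN at 3.3 m from C.
ΣM about C: D_y·8.6 − (21.25·3.8)·3.3 − 40·5.2 − 40·2.1 = 0 → D_y = 558.475/8.6 = 64.939 ≈ 64.94 kN.
ΣF_y = 0: C_y + 64.939 − 21.25·3.8 − 40 − 40 = 0 → C_y = 95.81 kN.
ΣF_x = 0: no horizontal applied forces, so C_x = 0.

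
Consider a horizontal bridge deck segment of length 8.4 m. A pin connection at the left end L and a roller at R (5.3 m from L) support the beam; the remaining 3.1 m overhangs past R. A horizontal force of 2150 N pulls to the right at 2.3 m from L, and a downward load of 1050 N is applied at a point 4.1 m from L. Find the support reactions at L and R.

L_x = -2150 N, L_y = 237.7 N, R_y = 812.3 N

Moments about L: R_y·5.3 − 1050·4.1 = 0 → R_y = 4305/5.3 = 812.264 ≈ 812.3 N.
ΣF_y = 0: L_y + 812.264 − 1050 = 0 → L_y = 237.7 N.
ΣF_x = 0: L_x + 2150 = 0 → L_x = -2150 N.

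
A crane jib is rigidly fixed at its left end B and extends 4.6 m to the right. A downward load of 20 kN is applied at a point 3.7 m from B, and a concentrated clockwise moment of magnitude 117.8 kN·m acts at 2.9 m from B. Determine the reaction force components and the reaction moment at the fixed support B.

B_x = 0, B_y = 20.00 kN, M_B = 191.8 kN·m

ΣF_x = 0: B_x = 0.
ΣF_y = 0: B_y − 20 = 0 → B_y = 20.00 kN.
ΣM about B: M_B − 20·3.7 − 117.8 = 0 → M_B = 191.8 kN·m.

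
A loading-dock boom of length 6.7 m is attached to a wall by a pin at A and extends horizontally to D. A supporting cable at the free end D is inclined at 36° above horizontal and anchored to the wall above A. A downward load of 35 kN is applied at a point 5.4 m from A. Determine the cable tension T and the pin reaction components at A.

T = 47.99 kN, A_x = 38.83 kN, A_y = 6.791 kN

ΣM about A: T·sin36°·6.7 − 35·5.4 = 0 → T = 189/(6.7·0.587785) = 47.992 ≈ 47.99 kN.
ΣF_x = 0: A_x − T·cos36° = 0 → A_x = 47.992 × 0.809017 = 38.83 kN.
ΣF_y = 0: A_y + T·sin36° − 35 = 0 → A_y = 35 − 47.992 × 0.587785 = 6.791 kN.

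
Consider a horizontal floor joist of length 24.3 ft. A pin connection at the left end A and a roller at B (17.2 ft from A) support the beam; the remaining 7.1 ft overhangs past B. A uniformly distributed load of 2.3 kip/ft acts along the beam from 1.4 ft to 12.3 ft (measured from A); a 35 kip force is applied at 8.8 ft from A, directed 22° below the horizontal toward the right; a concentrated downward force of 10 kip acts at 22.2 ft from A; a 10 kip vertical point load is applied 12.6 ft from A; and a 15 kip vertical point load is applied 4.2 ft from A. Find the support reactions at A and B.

Resultant of the distributed load: 2.3 × 10.9 = 25.07 kip at 6.85 ft from A.
Moments about A: B_y·17.2 − (2.3·10.9)·6.85 − 35·sin22°·8.8 − 10·22.2 − 10·12.6 − 15·4.2 = 0 → B_y = 698.108/17.2 = 40.5877 ≈ 40.59 kip.
ΣF_y = 0: A_y + 40.5877 − 2.3·10.9 − 35·sin22° − 10 − 10 − 15 = 0 → A_y = 32.59 kip.
ΣF_x = 0: A_x + 35·cos22° = 0 → A_x = -32.45 kip.

A_x = -32.45 kip, A_y = 32.59 kip, B_y = 40.59 kip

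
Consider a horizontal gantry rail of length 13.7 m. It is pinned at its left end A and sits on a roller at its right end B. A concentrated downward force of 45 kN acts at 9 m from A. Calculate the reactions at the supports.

ΣM about A: B_y·13.7 − 45·9 = 0 → B_y = 405/13.7 = 29.562 ≈ 29.56 kN.
ΣF_y = 0: A_y + 29.562 − 45 = 0 → A_y = 15.44 kN.
ΣF_x = 0: no horizontal applied forces, so A_x = 0.

A_x = 0, A_y = 15.44 kN, B_y = 29.56 kN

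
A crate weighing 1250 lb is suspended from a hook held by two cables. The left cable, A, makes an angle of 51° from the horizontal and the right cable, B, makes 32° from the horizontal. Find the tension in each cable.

T_A = 1068 lb, T_B = 792.6 lb

ΣF_x = 0: −T_A·cos51° + T_B·cos32° = 0 → T_B = 0.742081·T_A.
ΣF_y = 0: T_A·sin51° + T_B·sin32° = 1250.
Substitute: T_A·(0.777146 + 0.742081·0.529919) = 1250 → T_A = 1068.02 ≈ 1068 lb.
Then T_B = 0.742081 × 1068.02 = 792.6 lb.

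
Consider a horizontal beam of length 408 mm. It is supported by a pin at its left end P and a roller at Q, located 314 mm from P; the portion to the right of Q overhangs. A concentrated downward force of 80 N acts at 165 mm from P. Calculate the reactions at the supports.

P_x = 0, P_y = 37.96 N, Q_y = 42.04 N

Taking moments about P: Q_y·314 − 80·165 = 0 → Q_y = 13200/314 = 42.0382 ≈ 42.04 N.
ΣF_y = 0: P_y + 42.0382 − 80 = 0 → P_y = 37.96 N.
ΣF_x = 0: no horizontal applied forces, so P_x = 0.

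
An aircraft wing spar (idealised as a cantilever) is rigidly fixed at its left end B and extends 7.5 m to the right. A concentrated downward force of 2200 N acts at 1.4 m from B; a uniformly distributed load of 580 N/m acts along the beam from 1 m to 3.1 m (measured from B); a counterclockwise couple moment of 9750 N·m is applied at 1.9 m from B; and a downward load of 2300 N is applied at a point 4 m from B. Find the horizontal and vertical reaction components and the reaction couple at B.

B_x = 0, B_y = 5718 N, M_B = 5027 N·m

Resultant of the distributed load: 580 × 2.1 = 1218 N at 2.05 m from B.
ΣF_x = 0: B_x = 0.
ΣF_y = 0: B_y − 2200 − 580·2.1 − 2300 = 0 → B_y = 5718 N.
ΣM about B: M_B − 2200·1.4 − (580·2.1)·2.05 + 9750 − 2300·4 = 0 → M_B = 5027 N·m.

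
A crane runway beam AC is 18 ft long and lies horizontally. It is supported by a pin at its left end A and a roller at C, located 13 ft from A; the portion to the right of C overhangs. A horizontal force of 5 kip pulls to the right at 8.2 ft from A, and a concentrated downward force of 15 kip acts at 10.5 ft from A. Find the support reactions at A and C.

A_x = -5.000 kip, A_y = 2.885 kip, C_y = 12.12 kip

Moments about A: C_y·13 − 15·10.5 = 0 → C_y = 157.5/13 = 12.1154 ≈ 12.12 kip.
ΣF_y = 0: A_y + 12.1154 − 15 = 0 → A_y = 2.885 kip.
ΣF_x = 0: A_x + 5 = 0 → A_x = -5.000 kip.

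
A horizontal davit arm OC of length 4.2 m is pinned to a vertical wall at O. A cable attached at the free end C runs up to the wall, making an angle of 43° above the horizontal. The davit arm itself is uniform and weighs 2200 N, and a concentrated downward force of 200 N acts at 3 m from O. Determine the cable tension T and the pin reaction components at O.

ΣM about O: T·sin43°·4.2 − 2200·2.1 − 200·3 = 0 → T = 5220/(4.2·0.681998) = 1822.38 ≈ 1822 N.
ΣF_x = 0: O_x − T·cos43° = 0 → O_x = 1822.38 × 0.731354 = 1333 N.
ΣF_y = 0: O_y + T·sin43° − 2200 − 200 = 0 → O_y = 2400 − 1822.38 × 0.681998 = 1157 N.

T = 1822 N, O_x = 1333 N, O_y = 1157 N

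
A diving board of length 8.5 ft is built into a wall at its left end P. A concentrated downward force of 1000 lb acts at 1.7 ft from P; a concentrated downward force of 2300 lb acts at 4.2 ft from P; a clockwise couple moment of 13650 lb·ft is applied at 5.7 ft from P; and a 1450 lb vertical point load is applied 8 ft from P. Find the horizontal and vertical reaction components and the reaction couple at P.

P_x = 0, P_y = 4750 lb, M_P = 36610 lb·ft

ΣF_x = 0: P_x = 0.
ΣF_y = 0: P_y − 1000 − 2300 − 1450 = 0 → P_y = 4750 lb.
ΣM about P: M_P − 1000·1.7 − 2300·4.2 − 13650 − 1450·8 = 0 → M_P = 36610 lb·ft.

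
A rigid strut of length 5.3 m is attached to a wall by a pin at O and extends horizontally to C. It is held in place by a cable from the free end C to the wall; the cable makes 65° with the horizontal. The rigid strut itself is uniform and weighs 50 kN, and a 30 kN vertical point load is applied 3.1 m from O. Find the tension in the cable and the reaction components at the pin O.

T = 46.95 kN, O_x = 19.84 kN, O_y = 37.45 kN

ΣM about O: T·sin65°·5.3 − 50·2.65 − 30·3.1 = 0 → T = 225.5/(5.3·0.906308) = 46.9456 ≈ 46.95 kN.
ΣF_x = 0: O_x − T·cos65° = 0 → O_x = 46.9456 × 0.422618 = 19.84 kN.
ΣF_y = 0: O_y + T·sin65° − 50 − 30 = 0 → O_y = 80 − 46.9456 × 0.906308 = 37.45 kN.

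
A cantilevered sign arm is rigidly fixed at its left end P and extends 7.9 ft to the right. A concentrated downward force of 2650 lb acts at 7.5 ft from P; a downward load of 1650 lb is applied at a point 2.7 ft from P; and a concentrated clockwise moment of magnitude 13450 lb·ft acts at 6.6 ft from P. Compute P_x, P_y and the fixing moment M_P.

P_x = 0, P_y = 4300 lb, M_P = 37780 lb·ft

ΣF_x = 0: P_x = 0.
ΣF_y = 0: P_y − 2650 − 1650 = 0 → P_y = 4300 lb.
ΣM about P: M_P − 2650·7.5 − 1650·2.7 − 13450 = 0 → M_P = 37780 lb·ft.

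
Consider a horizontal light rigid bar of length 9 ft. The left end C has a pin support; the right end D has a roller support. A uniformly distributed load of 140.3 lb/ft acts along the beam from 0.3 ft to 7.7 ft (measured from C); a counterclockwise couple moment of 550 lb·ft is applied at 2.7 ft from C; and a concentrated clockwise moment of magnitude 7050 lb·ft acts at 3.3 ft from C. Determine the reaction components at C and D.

C_x = 0, C_y = -145.4 lb, D_y = 1184 lb

Resultant of the distributed load: 140.3 × 7.4 = 1038.22 lb at 4 ft from C.
Taking moments about C: D_y·9 − (140.3·7.4)·4 + 550 − 7050 = 0 → D_y = 10652.88/9 = 1183.65 ≈ 1184 lb.
ΣF_y = 0: C_y + 1183.65 − 140.3·7.4 = 0 → C_y = -145.4 lb.
ΣF_x = 0: no horizontal applied forces, so C_x = 0.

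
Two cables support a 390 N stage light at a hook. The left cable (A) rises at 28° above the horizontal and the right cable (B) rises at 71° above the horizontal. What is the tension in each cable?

ΣF_x = 0: −T_A·cos28° + T_B·cos71° = 0 → T_B = 2.71202·T_A.
ΣF_y = 0: T_A·sin28° + T_B·sin71° = 390.
Substitute: T_A·(0.469472 + 2.71202·0.945519) = 390 → T_A = 128.554 ≈ 128.6 N.
Then T_B = 2.71202 × 128.554 = 348.6 N.

T_A = 128.6 N, T_B = 348.6 N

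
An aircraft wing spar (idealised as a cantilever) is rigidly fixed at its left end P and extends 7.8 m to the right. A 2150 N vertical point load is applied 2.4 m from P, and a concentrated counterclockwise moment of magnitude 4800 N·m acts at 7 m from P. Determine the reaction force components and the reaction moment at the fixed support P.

P_x = 0, P_y = 2150 N, M_P = 360.0 N·m

ΣF_x = 0: P_x = 0.
ΣF_y = 0: P_y − 2150 = 0 → P_y = 2150 N.
ΣM about P: M_P − 2150·2.4 + 4800 = 0 → M_P = 360.0 N·m.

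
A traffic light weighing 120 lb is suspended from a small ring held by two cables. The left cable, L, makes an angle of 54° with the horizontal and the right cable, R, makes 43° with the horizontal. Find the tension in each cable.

T_L = 88.42 lb, T_R = 71.06 lb

ΣF_x = 0: −T_L·cos54° + T_R·cos43° = 0 → T_R = 0.803695·T_L.
ΣF_y = 0: T_L·sin54° + T_R·sin43° = 120.
Substitute: T_L·(0.809017 + 0.803695·0.681998) = 120 → T_L = 88.4215 ≈ 88.42 lb.
Then T_R = 0.803695 × 88.4215 = 71.06 lb.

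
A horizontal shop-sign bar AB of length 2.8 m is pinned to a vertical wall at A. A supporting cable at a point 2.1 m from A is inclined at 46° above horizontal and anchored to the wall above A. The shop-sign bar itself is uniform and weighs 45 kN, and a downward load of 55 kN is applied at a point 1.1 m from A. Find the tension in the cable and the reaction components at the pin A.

T = 81.75 kN, A_x = 56.79 kN, A_y = 41.19 kN

ΣM about A: T·sin46°·2.1 − 45·1.4 − 55·1.1 = 0 → T = 123.5/(2.1·0.71934) = 81.7548 ≈ 81.75 kN.
ΣF_x = 0: A_x − T·cos46° = 0 → A_x = 81.7548 × 0.694658 = 56.79 kN.
ΣF_y = 0: A_y + T·sin46° − 45 − 55 = 0 → A_y = 100 − 81.7548 × 0.71934 = 41.19 kN.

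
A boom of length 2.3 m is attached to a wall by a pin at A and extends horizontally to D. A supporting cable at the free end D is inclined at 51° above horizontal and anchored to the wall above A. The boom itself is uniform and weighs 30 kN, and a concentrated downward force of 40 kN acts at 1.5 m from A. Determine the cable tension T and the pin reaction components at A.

ΣM about A: T·sin51°·2.3 − 30·1.15 − 40·1.5 = 0 → T = 94.5/(2.3·0.777146) = 52.869 ≈ 52.87 kN.
ΣF_x = 0: A_x − T·cos51° = 0 → A_x = 52.869 × 0.62932 = 33.27 kN.
ΣF_y = 0: A_y + T·sin51° − 30 − 40 = 0 → A_y = 70 − 52.869 × 0.777146 = 28.91 kN.

T = 52.87 kN, A_x = 33.27 kN, A_y = 28.91 kN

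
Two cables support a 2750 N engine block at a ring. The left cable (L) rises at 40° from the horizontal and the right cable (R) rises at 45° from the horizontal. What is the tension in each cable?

T_L = 1952 N, T_R = 2115 N

ΣF_x = 0: −T_L·cos40° + T_R·cos45° = 0 → T_R = 1.08335·T_L.
ΣF_y = 0: T_L·sin40° + T_R·sin45° = 2750.
Substitute: T_L·(0.642788 + 1.08335·0.707107) = 2750 → T_L = 1951.97 ≈ 1952 N.
Then T_R = 1.08335 × 1951.97 = 2115 N.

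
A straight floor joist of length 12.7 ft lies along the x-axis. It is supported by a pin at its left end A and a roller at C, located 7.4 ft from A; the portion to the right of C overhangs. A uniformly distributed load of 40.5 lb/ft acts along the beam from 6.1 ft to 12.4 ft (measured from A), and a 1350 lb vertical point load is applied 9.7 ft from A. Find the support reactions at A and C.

A_x = 0, A_y = -483.4 lb, C_y = 2089 lb

Resultant of the distributed load: 40.5 × 6.3 = 255.15 lb at 9.25 ft from A.
ΣM about A: C_y·7.4 − (40.5·6.3)·9.25 − 1350·9.7 = 0 → C_y = 15455.1375/7.4 = 2088.53 ≈ 2089 lb.
ΣF_y = 0: A_y + 2088.53 − 40.5·6.3 − 1350 = 0 → A_y = -483.4 lb.
ΣF_x = 0: no horizontal applied forces, so A_x = 0.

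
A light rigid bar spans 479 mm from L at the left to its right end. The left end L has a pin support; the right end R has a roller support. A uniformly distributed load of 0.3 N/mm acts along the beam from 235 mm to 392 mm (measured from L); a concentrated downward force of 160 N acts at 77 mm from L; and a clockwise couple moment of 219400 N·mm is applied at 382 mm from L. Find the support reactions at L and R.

L_x = 0, L_y = -307.5 N, R_y = 514.6 N

Resultant of the distributed load: 0.3 × 157 = 47.1 N at 313.5 mm from L.
Taking moments about L: R_y·479 − (0.3·157)·313.5 − 160·77 − 219400 = 0 → R_y = 246485.85/479 = 514.584 ≈ 514.6 N.
ΣF_y = 0: L_y + 514.584 − 0.3·157 − 160 = 0 → L_y = -307.5 N.
ΣF_x = 0: no horizontal applied forces, so L_x = 0.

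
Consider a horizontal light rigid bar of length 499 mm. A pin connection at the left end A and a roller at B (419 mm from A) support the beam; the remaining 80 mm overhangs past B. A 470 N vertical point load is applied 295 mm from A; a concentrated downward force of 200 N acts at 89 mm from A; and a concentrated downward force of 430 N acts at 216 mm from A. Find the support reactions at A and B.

Taking moments about A: B_y·419 − 470·295 − 200·89 − 430·216 = 0 → B_y = 249330/419 = 595.06 ≈ 595.1 N.
ΣF_y = 0: A_y + 595.06 − 470 − 200 − 430 = 0 → A_y = 504.9 N.
ΣF_x = 0: no horizontal applied forces, so A_x = 0.

A_x = 0, A_y = 504.9 N, B_y = 595.1 N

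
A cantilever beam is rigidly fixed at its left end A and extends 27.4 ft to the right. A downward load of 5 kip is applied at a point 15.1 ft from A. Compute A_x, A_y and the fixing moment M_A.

A_x = 0, A_y = 5.000 kip, M_A = 75.50 kip·ft

ΣF_x = 0: A_x = 0.
ΣF_y = 0: A_y − 5 = 0 → A_y = 5.000 kip.
ΣM about A: M_A − 5·15.1 = 0 → M_A = 75.50 kip·ft.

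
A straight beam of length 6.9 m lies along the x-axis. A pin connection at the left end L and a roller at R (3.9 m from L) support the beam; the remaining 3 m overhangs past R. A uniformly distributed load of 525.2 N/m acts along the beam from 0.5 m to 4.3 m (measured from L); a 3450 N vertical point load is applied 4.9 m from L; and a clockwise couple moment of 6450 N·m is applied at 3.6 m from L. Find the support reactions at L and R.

Resultant of the distributed load: 525.2 × 3.8 = 1995.76 N at 2.4 m from L.
Moments about L: R_y·3.9 − (525.2·3.8)·2.4 − 3450·4.9 − 6450 = 0 → R_y = 28144.824/3.9 = 7216.62 ≈ 7217 N.
ΣF_y = 0: L_y + 7216.62 − 525.2·3.8 − 3450 = 0 → L_y = -1771 N.
ΣF_x = 0: no horizontal applied forces, so L_x = 0.

L_x = 0, L_y = -1771 N, R_y = 7217 N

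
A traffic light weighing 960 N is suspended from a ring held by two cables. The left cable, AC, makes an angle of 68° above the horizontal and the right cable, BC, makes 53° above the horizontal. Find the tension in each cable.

ΣF_x = 0: −T_AC·cos68° + T_BC·cos53° = 0 → T_BC = 0.622461·T_AC.
ΣF_y = 0: T_AC·sin68° + T_BC·sin53° = 960.
Substitute: T_AC·(0.927184 + 0.622461·0.798636) = 960 → T_AC = 674.014 ≈ 674.0 N.
Then T_BC = 0.622461 × 674.014 = 419.5 N.

T_AC = 674.0 N, T_BC = 419.5 N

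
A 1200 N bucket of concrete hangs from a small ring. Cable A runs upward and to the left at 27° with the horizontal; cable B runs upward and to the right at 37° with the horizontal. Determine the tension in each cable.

ΣF_x = 0: −T_A·cos27° + T_B·cos37° = 0 → T_B = 1.11566·T_A.
ΣF_y = 0: T_A·sin27° + T_B·sin37° = 1200.
Substitute: T_A·(0.45399 + 1.11566·0.601815) = 1200 → T_A = 1066.28 ≈ 1066 N.
Then T_B = 1.11566 × 1066.28 = 1190 N.

T_A = 1066 N, T_B = 1190 N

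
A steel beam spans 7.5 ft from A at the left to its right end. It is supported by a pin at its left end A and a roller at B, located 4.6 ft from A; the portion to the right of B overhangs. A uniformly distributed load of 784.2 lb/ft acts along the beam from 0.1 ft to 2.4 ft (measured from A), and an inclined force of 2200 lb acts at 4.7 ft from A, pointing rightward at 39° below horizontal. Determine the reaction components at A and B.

Resultant of the distributed load: 784.2 × 2.3 = 1803.66 lb at 1.25 ft from A.
Moments about A: B_y·4.6 − (784.2·2.3)·1.25 − 2200·sin39°·4.7 = 0 → B_y = 8761.75/4.6 = 1904.73 ≈ 1905 lb.
ΣF_y = 0: A_y + 1904.73 − 784.2·2.3 − 2200·sin39° = 0 → A_y = 1283 lb.
ΣF_x = 0: A_x + 2200·cos39° = 0 → A_x = -1710 lb.

A_x = -1710 lb, A_y = 1283 lb, B_y = 1905 lb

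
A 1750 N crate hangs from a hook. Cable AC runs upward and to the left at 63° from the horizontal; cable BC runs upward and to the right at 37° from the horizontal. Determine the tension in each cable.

ΣF_x = 0: −T_AC·cos63° + T_BC·cos37° = 0 → T_BC = 0.568458·T_AC.
ΣF_y = 0: T_AC·sin63° + T_BC·sin37° = 1750.
Substitute: T_AC·(0.891007 + 0.568458·0.601815) = 1750 → T_AC = 1419.17 ≈ 1419 N.
Then T_BC = 0.568458 × 1419.17 = 806.7 N.

T_AC = 1419 N, T_BC = 806.7 N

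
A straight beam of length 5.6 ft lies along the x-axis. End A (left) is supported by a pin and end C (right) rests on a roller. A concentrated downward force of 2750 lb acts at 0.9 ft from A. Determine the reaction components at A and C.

A_x = 0, A_y = 2308 lb, C_y = 442.0 lb

Taking moments about A: C_y·5.6 − 2750·0.9 = 0 → C_y = 2475/5.6 = 441.964 ≈ 442.0 lb.
ΣF_y = 0: A_y + 441.964 − 2750 = 0 → A_y = 2308 lb.
ΣF_x = 0: no horizontal applied forces, so A_x = 0.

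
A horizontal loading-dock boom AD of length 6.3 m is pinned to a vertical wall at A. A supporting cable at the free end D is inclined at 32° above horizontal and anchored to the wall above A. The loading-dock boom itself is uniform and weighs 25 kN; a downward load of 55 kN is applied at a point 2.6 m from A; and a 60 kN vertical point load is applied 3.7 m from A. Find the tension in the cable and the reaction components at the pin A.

T = 132.9 kN, A_x = 112.7 kN, A_y = 69.56 kN

ΣM about A: T·sin32°·6.3 − 25·3.15 − 55·2.6 − 60·3.7 = 0 → T = 443.75/(6.3·0.529919) = 132.919 ≈ 132.9 kN.
ΣF_x = 0: A_x − T·cos32° = 0 → A_x = 132.919 × 0.848048 = 112.7 kN.
ΣF_y = 0: A_y + T·sin32° − 25 − 55 − 60 = 0 → A_y = 140 − 132.919 × 0.529919 = 69.56 kN.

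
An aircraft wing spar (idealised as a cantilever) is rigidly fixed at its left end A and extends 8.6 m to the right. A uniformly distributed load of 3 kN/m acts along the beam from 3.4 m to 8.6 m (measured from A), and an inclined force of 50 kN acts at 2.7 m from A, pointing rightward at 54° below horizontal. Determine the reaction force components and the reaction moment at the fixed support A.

A_x = -29.39 kN, A_y = 56.05 kN, M_A = 202.8 kN·m

Resultant of the distributed load: 3 × 5.2 = 15.6 kN at 6 m from A.
ΣF_x = 0: A_x + 50·cos54° = 0 → A_x = -29.39 kN.
ΣF_y = 0: A_y − 3·5.2 − 50·sin54° = 0 → A_y = 56.05 kN.
ΣM about A: M_A − (3·5.2)·6 − 50·sin54°·2.7 = 0 → M_A = 202.8 kN·m.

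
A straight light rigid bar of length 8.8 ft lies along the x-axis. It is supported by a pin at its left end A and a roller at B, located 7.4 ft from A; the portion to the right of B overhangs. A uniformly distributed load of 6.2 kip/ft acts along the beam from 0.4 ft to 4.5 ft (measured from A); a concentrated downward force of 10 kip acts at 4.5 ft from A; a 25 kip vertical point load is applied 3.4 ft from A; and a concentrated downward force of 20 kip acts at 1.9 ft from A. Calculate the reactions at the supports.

Resultant of the distributed load: 6.2 × 4.1 = 25.42 kip at 2.45 ft from A.
ΣM about A: B_y·7.4 − (6.2·4.1)·2.45 − 10·4.5 − 25·3.4 − 20·1.9 = 0 → B_y = 230.279/7.4 = 31.1188 ≈ 31.12 kip.
ΣF_y = 0: A_y + 31.1188 − 6.2·4.1 − 10 − 25 − 20 = 0 → A_y = 49.30 kip.
ΣF_x = 0: no horizontal applied forces, so A_x = 0.

A_x = 0, A_y = 49.30 kip, B_y = 31.12 kip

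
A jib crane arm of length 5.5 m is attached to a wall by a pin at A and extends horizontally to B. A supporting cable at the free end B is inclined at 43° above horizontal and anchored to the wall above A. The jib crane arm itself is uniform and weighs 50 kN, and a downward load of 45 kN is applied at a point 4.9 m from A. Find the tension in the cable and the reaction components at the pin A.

T = 95.44 kN, A_x = 69.80 kN, A_y = 29.91 kN

ΣM about A: T·sin43°·5.5 − 50·2.75 − 45·4.9 = 0 → T = 358/(5.5·0.681998) = 95.4415 ≈ 95.44 kN.
ΣF_x = 0: A_x − T·cos43° = 0 → A_x = 95.4415 × 0.731354 = 69.80 kN.
ΣF_y = 0: A_y + T·sin43° − 50 − 45 = 0 → A_y = 95 − 95.4415 × 0.681998 = 29.91 kN.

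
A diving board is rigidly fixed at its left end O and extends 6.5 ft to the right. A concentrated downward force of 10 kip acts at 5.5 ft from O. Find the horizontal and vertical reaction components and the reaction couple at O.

O_x = 0, O_y = 10.00 kip, M_O = 55.00 kip·ft

ΣF_x = 0: O_x = 0.
ΣF_y = 0: O_y − 10 = 0 → O_y = 10.00 kip.
ΣM about O: M_O − 10·5.5 = 0 → M_O = 55.00 kip·ft.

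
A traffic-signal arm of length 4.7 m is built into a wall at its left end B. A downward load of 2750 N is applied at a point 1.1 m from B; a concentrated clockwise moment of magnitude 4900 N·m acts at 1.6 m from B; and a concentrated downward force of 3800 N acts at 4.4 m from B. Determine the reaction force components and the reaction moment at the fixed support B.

B_x = 0, B_y = 6550 N, M_B = 24640 N·m

ΣF_x = 0: B_x = 0.
ΣF_y = 0: B_y − 2750 − 3800 = 0 → B_y = 6550 N.
ΣM about B: M_B − 2750·1.1 − 4900 − 3800·4.4 = 0 → M_B = 24640 N·m.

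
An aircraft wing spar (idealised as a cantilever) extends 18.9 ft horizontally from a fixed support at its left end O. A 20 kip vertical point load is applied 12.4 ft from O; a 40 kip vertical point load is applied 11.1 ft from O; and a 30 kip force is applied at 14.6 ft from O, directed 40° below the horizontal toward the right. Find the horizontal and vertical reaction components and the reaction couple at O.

O_x = -22.98 kip, O_y = 79.28 kip, M_O = 973.5 kip·ft

ΣF_x = 0: O_x + 30·cos40° = 0 → O_x = -22.98 kip.
ΣF_y = 0: O_y − 20 − 40 − 30·sin40° = 0 → O_y = 79.28 kip.
ΣM about O: M_O − 20·12.4 − 40·11.1 − 30·sin40°·14.6 = 0 → M_O = 973.5 kip·ft.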